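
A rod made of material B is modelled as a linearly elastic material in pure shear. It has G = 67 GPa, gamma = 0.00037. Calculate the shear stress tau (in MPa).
Model: a linearly elastic material in pure shear, so tau = G·gamma.
Convert to SI units:
  G = 67 GPa = 6.7 × 10¹⁰ Pa
Substitute:
  tau = (6.7 × 10¹⁰) × 0.00037
  tau = 2.479 × 10⁷ Pa
Convert: tau = 2.479 × 10⁷ Pa = 24.79 MPa
Final answer: tau = 24.79 MPa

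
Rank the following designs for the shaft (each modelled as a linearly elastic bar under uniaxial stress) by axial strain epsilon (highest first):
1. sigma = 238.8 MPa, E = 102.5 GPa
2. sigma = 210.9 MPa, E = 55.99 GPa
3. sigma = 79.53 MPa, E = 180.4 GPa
Model: a linearly elastic bar under uniaxial stress, so epsilon = sigma / E (SI units).
  Case 1: epsilon = (2.388 × 10⁸) / (1.025 × 10¹¹) = 0.00233
  Case 2: epsilon = (2.109 × 10⁸) / (5.599 × 10¹⁰) = 0.003767
  Case 3: epsilon = (7.953 × 10⁷) / (1.804 × 10¹¹) = 0.0004409
Ordering: 0.003767 (case 2) > 0.00233 (case 1) > 0.0004409 (case 3)
Final answer: 2, 1, 3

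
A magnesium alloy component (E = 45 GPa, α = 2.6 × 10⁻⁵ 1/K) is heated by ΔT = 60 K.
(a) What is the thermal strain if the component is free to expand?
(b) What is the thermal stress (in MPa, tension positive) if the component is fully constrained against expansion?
(a) Free thermal strain ε_th = α·ΔT = (2.6 × 10⁻⁵) × 60 = 0.00156
(b) Fully constrained, the expansion is suppressed, so σ = -E·α·ΔT. Convert E = 45 GPa = 4.5 × 10¹⁰ Pa.
  σ = -(4.5 × 10¹⁰) × (2.6 × 10⁻⁵) × 60 = -7.02 × 10⁷ Pa = -70.2 MPa (compressive)
Final answer: (a) ε_th = 0.00156, (b) σ = -70.2 MPa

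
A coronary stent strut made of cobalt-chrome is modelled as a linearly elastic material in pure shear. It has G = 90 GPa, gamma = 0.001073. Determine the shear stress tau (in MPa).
Model: a linearly elastic material in pure shear, so tau = G·gamma.
Convert to SI units:
  G = 90 GPa = 9 × 10¹⁰ Pa
Substitute:
  tau = (9 × 10¹⁰) × 0.001073
  tau = 9.657 × 10⁷ Pa
Convert: tau = 9.657 × 10⁷ Pa = 96.57 MPa
Final answer: tau = 96.57 MPa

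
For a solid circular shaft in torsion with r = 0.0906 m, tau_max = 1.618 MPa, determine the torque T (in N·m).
Model: a solid circular shaft in torsion, so tau_max = (2·T) / (π·r^3).
Solve for T: T = (π·tau_max·r^3) / 2.
Convert to SI units:
  tau_max = 1.618 MPa = 1.618 × 10⁶ Pa
Substitute:
  T = (π × (1.618 × 10⁶) × 0.0906^3) / 2
  T = 1890 N·m
Final answer: T = 1890 N·m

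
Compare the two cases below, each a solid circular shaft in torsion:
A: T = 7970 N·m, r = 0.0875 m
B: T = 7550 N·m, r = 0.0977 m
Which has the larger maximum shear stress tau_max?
Model: a solid circular shaft in torsion, so tau_max = (2·T) / (π·r^3) (SI units).
  A: tau_max = (2 × 7970) / (π × 0.0875^3) = 7.574 × 10⁶ Pa = 7.574 MPa
  B: tau_max = (2 × 7550) / (π × 0.0977^3) = 5.154 × 10⁶ Pa = 5.154 MPa
7.574 MPa > 5.154 MPa, so A is larger.
Final answer: A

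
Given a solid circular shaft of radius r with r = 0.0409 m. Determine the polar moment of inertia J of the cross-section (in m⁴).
Model: a solid circular shaft of radius r, so J = (π·r^4) / 2.
Substitute:
  J = (π × 0.0409^4) / 2
  J = 4.396 × 10⁻⁶ m⁴
Final answer: J = 4.396 × 10⁻⁶ m⁴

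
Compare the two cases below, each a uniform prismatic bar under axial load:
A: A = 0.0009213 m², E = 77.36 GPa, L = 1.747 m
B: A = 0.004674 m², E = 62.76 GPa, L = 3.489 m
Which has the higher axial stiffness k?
Model: a uniform prismatic bar under axial load, so k = (A·E) / L (SI units).
  A: k = (0.0009213 × (7.736 × 10¹⁰)) / 1.747 = 4.08 × 10⁷ N/m = 40.8 MN/m
  B: k = (0.004674 × (6.276 × 10¹⁰)) / 3.489 = 8.408 × 10⁷ N/m = 84.08 MN/m
84.08 MN/m > 40.8 MN/m, so B is larger.
Final answer: B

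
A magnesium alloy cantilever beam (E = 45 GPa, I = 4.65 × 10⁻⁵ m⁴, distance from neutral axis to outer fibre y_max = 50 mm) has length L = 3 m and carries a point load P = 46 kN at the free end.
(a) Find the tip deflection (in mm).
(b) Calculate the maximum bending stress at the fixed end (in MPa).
(a) Tip deflection of a cantilever with an end point load: δ = P·L^3 / (3·E·I). Convert P = 46 kN = 46000 N, E = 45 GPa = 4.5 × 10¹⁰ Pa.
  δ = (46000 × 3^3) / (3 × (4.5 × 10¹⁰) × (4.65 × 10⁻⁵)) = 0.1978 m = 197.8 mm
(b) Maximum bending moment at the fixed end: M = P·L = 46000 × 3 = 138000 N·m. Convert y_max = 50 mm = 0.05 m.
  σ = M·y_max / I = (138000 × 0.05) / (4.65 × 10⁻⁵) = 1.484 × 10⁸ Pa = 148.4 MPa
Final answer: (a) δ = 197.8 mm, (b) σ = 148.4 MPa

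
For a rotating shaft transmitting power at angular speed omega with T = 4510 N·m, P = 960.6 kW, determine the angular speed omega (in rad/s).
Model: a rotating shaft transmitting power at angular speed omega, so P = T·omega.
Solve for omega: omega = P / T.
Convert to SI units:
  P = 960.6 kW = 960600 W
Substitute:
  omega = 960600 / 4510
  omega = 213 rad/s
Final answer: omega = 213 rad/s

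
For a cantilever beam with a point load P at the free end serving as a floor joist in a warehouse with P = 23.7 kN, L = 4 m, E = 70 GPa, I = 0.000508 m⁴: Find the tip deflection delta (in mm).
Model: a cantilever beam with a point load P at the free end, so delta = (P·L^3) / (3·E·I).
Convert to SI units:
  P = 23.7 kN = 23700 N
  E = 70 GPa = 7 × 10¹⁰ Pa
Substitute:
  delta = (23700 × 4^3) / (3 × (7 × 10¹⁰) × 0.000508)
  delta = 0.01422 m
Convert: delta = 0.01422 m = 14.22 mm
Final answer: delta = 14.22 mm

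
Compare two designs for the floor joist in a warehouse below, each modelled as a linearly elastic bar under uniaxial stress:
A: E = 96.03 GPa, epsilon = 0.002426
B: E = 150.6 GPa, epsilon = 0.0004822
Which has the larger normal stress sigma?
Model: a linearly elastic bar under uniaxial stress, so sigma = E·epsilon (SI units).
  A: sigma = (9.603 × 10¹⁰) × 0.002426 = 2.33 × 10⁸ Pa = 233 MPa
  B: sigma = (1.506 × 10¹¹) × 0.0004822 = 7.262 × 10⁷ Pa = 72.62 MPa
233 MPa > 72.62 MPa, so A is larger.
Final answer: A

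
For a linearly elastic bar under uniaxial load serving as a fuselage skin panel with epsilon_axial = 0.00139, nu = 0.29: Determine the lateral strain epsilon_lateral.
Model: a linearly elastic bar under uniaxial load, so epsilon_lateral = -nu·epsilon_axial.
Substitute:
  epsilon_lateral = -(0.29 × 0.00139)
  epsilon_lateral = -0.0004031
Final answer: epsilon_lateral = -0.0004031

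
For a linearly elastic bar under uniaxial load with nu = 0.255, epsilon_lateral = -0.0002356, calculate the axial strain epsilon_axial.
Model: a linearly elastic bar under uniaxial load, so epsilon_lateral = -nu·epsilon_axial.
Solve for epsilon_axial: epsilon_axial = -epsilon_lateral / nu.
Substitute:
  epsilon_axial = -(-0.0002356) / 0.255
  epsilon_axial = 0.0009239
Final answer: epsilon_axial = 0.0009239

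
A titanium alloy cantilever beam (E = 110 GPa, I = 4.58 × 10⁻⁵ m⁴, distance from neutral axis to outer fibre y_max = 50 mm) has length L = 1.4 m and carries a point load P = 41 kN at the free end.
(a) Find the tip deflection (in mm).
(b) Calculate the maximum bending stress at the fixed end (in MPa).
(a) Tip deflection of a cantilever with an end point load: δ = P·L^3 / (3·E·I). Convert P = 41 kN = 41000 N, E = 110 GPa = 1.1 × 10¹¹ Pa.
  δ = (41000 × 1.4^3) / (3 × (1.1 × 10¹¹) × (4.58 × 10⁻⁵)) = 0.007444 m = 7.444 mm
(b) Maximum bending moment at the fixed end: M = P·L = 41000 × 1.4 = 57400 N·m. Convert y_max = 50 mm = 0.05 m.
  σ = M·y_max / I = (57400 × 0.05) / (4.58 × 10⁻⁵) = 6.266 × 10⁷ Pa = 62.66 MPa
Final answer: (a) δ = 7.444 mm, (b) σ = 62.66 MPa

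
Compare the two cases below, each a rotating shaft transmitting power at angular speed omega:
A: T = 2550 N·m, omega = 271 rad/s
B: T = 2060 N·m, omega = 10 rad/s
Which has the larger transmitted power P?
Model: a rotating shaft transmitting power at angular speed omega, so P = T·omega (SI units).
  A: P = 2550 × 271 = 691000 W = 691 kW
  B: P = 2060 × 10 = 20600 W = 20.6 kW
691 kW > 20.6 kW, so A is larger.
Final answer: A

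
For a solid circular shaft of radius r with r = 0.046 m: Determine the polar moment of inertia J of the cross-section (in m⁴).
Model: a solid circular shaft of radius r, so J = (π·r^4) / 2.
Substitute:
  J = (π × 0.046^4) / 2
  J = 7.033 × 10⁻⁶ m⁴
Final answer: J = 7.033 × 10⁻⁶ m⁴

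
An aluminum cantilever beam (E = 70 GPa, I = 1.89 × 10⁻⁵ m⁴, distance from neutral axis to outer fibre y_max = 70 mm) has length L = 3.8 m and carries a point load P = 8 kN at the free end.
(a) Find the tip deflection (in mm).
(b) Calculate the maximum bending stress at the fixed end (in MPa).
(a) Tip deflection of a cantilever with an end point load: δ = P·L^3 / (3·E·I). Convert P = 8 kN = 8000 N, E = 70 GPa = 7 × 10¹⁰ Pa.
  δ = (8000 × 3.8^3) / (3 × (7 × 10¹⁰) × (1.89 × 10⁻⁵)) = 0.1106 m = 110.6 mm
(b) Maximum bending moment at the fixed end: M = P·L = 8000 × 3.8 = 30400 N·m. Convert y_max = 70 mm = 0.07 m.
  σ = M·y_max / I = (30400 × 0.07) / (1.89 × 10⁻⁵) = 1.126 × 10⁸ Pa = 112.6 MPa
Final answer: (a) δ = 110.6 mm, (b) σ = 112.6 MPa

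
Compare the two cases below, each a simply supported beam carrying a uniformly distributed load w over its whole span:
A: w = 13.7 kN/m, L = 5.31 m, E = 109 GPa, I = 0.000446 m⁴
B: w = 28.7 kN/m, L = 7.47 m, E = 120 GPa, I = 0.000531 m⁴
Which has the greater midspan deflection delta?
Model: a simply supported beam carrying a uniformly distributed load w over its whole span, so delta = (5·w·L^4) / (384·E·I) (SI units).
  A: delta = (5 × 13700 × 5.31^4) / (384 × (1.09 × 10¹¹) × 0.000446) = 0.002917 m = 2.917 mm
  B: delta = (5 × 28700 × 7.47^4) / (384 × (1.2 × 10¹¹) × 0.000531) = 0.01826 m = 18.26 mm
18.26 mm > 2.917 mm, so B is larger.
Final answer: B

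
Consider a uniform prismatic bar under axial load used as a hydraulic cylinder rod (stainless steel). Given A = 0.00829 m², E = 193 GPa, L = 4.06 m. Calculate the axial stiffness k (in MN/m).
Model: a uniform prismatic bar under axial load, so k = (A·E) / L.
Convert to SI units:
  E = 193 GPa = 1.93 × 10¹¹ Pa
Substitute:
  k = (0.00829 × (1.93 × 10¹¹)) / 4.06
  k = 3.941 × 10⁸ N/m
Convert: k = 3.941 × 10⁸ N/m = 394.1 MN/m
Final answer: k = 394.1 MN/m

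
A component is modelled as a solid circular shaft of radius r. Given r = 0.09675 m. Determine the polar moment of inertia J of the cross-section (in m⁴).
Model: a solid circular shaft of radius r, so J = (π·r^4) / 2.
Substitute:
  J = (π × 0.09675^4) / 2
  J = 0.0001376 m⁴
Final answer: J = 0.0001376 m⁴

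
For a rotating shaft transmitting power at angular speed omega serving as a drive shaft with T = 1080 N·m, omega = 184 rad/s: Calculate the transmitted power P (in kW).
Model: a rotating shaft transmitting power at angular speed omega, so P = T·omega.
Substitute:
  P = 1080 × 184
  P = 198700 W
Convert: P = 198700 W = 198.7 kW
Final answer: P = 198.7 kW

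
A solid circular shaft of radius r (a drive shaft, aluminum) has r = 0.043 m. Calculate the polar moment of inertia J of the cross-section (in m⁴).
Model: a solid circular shaft of radius r, so J = (π·r^4) / 2.
Substitute:
  J = (π × 0.043^4) / 2
  J = 5.37 × 10⁻⁶ m⁴
Final answer: J = 5.37 × 10⁻⁶ m⁴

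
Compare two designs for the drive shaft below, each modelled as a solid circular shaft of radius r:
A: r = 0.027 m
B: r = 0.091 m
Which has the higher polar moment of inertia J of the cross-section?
Model: a solid circular shaft of radius r, so J = (π·r^4) / 2 (SI units).
  A: J = (π × 0.027^4) / 2 = 8.348 × 10⁻⁷ m⁴
  B: J = (π × 0.091^4) / 2 = 0.0001077 m⁴
0.0001077 m⁴ > 8.348 × 10⁻⁷ m⁴, so B is larger.
Final answer: B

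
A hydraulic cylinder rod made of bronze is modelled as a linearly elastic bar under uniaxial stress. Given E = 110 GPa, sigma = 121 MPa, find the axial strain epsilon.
Model: a linearly elastic bar under uniaxial stress, so sigma = E·epsilon.
Solve for epsilon: epsilon = sigma / E.
Convert to SI units:
  E = 110 GPa = 1.1 × 10¹¹ Pa
  sigma = 121 MPa = 1.21 × 10⁸ Pa
Substitute:
  epsilon = (1.21 × 10⁸) / (1.1 × 10¹¹)
  epsilon = 0.0011
Final answer: epsilon = 0.0011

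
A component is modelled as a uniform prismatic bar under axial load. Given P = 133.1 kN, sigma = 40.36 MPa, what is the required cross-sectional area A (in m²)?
Model: a uniform prismatic bar under axial load, so sigma = P / A.
Solve for A: A = P / sigma.
Convert to SI units:
  P = 133.1 kN = 133100 N
  sigma = 40.36 MPa = 4.036 × 10⁷ Pa
Substitute:
  A = 133100 / (4.036 × 10⁷)
  A = 0.003298 m²
Final answer: A = 0.003298 m²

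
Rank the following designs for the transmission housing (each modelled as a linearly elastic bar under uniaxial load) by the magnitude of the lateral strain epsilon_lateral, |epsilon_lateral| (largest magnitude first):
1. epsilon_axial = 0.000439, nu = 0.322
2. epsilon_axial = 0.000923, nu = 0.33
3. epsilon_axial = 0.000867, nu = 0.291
Model: a linearly elastic bar under uniaxial load, so epsilon_lateral = -nu·epsilon_axial (SI units).
  Case 1: epsilon_lateral = -(0.322 × 0.000439) = -0.0001414
  Case 2: epsilon_lateral = -(0.33 × 0.000923) = -0.0003046
  Case 3: epsilon_lateral = -(0.291 × 0.000867) = -0.0002523
Ordering by |epsilon_lateral|: 0.0003046 (case 2) > 0.0002523 (case 3) > 0.0001414 (case 1)
Final answer: 2, 3, 1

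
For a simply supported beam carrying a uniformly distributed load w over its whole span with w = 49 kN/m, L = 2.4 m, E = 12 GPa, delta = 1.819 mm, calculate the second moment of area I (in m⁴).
Model: a simply supported beam carrying a uniformly distributed load w over its whole span, so delta = (5·w·L^4) / (384·E·I).
Solve for I: I = (5·w·L^4) / (384·delta·E).
Convert to SI units:
  w = 49 kN/m = 49000 N/m
  E = 12 GPa = 1.2 × 10¹⁰ Pa
  delta = 1.819 mm = 0.001819 m
Substitute:
  I = (5 × 49000 × 2.4^4) / (384 × 0.001819 × (1.2 × 10¹⁰))
  I = 0.0009698 m⁴
Final answer: I = 0.0009698 m⁴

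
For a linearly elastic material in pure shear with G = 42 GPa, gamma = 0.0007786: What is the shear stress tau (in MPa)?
Model: a linearly elastic material in pure shear, so tau = G·gamma.
Convert to SI units:
  G = 42 GPa = 4.2 × 10¹⁰ Pa
Substitute:
  tau = (4.2 × 10¹⁰) × 0.0007786
  tau = 3.27 × 10⁷ Pa
Convert: tau = 3.27 × 10⁷ Pa = 32.7 MPa
Final answer: tau = 32.7 MPa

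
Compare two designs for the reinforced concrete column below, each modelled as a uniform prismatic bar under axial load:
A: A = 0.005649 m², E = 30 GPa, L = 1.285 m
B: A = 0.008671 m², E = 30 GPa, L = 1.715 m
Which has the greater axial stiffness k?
Model: a uniform prismatic bar under axial load, so k = (A·E) / L (SI units).
  A: k = (0.005649 × (3 × 10¹⁰)) / 1.285 = 1.319 × 10⁸ N/m = 131.9 MN/m
  B: k = (0.008671 × (3 × 10¹⁰)) / 1.715 = 1.517 × 10⁸ N/m = 151.7 MN/m
151.7 MN/m > 131.9 MN/m, so B is larger.
Final answer: B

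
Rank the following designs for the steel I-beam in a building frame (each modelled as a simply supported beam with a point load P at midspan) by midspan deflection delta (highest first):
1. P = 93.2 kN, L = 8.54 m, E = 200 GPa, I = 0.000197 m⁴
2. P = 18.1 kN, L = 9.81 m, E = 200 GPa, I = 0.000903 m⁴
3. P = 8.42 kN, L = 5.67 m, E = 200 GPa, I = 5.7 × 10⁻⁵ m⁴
Model: a simply supported beam with a point load P at midspan, so delta = (P·L^3) / (48·E·I) (SI units).
  Case 1: delta = (93200 × 8.54^3) / (48 × (2 × 10¹¹) × 0.000197) = 0.03069 m = 30.69 mm
  Case 2: delta = (18100 × 9.81^3) / (48 × (2 × 10¹¹) × 0.000903) = 0.001971 m = 1.971 mm
  Case 3: delta = (8420 × 5.67^3) / (48 × (2 × 10¹¹) × (5.7 × 10⁻⁵)) = 0.002805 m = 2.805 mm
Ordering: 30.69 mm (case 1) > 2.805 mm (case 3) > 1.971 mm (case 2)
Final answer: 1, 3, 2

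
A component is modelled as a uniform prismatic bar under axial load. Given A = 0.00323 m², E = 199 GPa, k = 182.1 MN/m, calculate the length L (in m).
Model: a uniform prismatic bar under axial load, so k = (A·E) / L.
Solve for L: L = (A·E) / k.
Convert to SI units:
  E = 199 GPa = 1.99 × 10¹¹ Pa
  k = 182.1 MN/m = 1.821 × 10⁸ N/m
Substitute:
  L = (0.00323 × (1.99 × 10¹¹)) / (1.821 × 10⁸)
  L = 3.53 m
Final answer: L = 3.53 m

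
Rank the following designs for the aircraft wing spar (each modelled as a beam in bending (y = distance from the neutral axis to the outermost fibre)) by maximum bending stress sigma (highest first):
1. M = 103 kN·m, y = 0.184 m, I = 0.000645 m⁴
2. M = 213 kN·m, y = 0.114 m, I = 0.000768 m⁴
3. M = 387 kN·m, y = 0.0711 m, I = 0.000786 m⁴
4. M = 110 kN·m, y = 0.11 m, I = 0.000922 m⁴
Model: a beam in bending (y = distance from the neutral axis to the outermost fibre), so sigma = (M·y) / I (SI units).
  Case 1: sigma = (103000 × 0.184) / 0.000645 = 2.938 × 10⁷ Pa = 29.38 MPa
  Case 2: sigma = (213000 × 0.114) / 0.000768 = 3.162 × 10⁷ Pa = 31.62 MPa
  Case 3: sigma = (387000 × 0.0711) / 0.000786 = 3.501 × 10⁷ Pa = 35.01 MPa
  Case 4: sigma = (110000 × 0.11) / 0.000922 = 1.312 × 10⁷ Pa = 13.12 MPa
Ordering: 35.01 MPa (case 3) > 31.62 MPa (case 2) > 29.38 MPa (case 1) > 13.12 MPa (case 4)
Final answer: 3, 2, 1, 4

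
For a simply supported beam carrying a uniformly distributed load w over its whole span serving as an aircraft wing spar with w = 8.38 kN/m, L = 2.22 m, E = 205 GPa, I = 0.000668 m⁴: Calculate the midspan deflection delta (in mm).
Model: a simply supported beam carrying a uniformly distributed load w over its whole span, so delta = (5·w·L^4) / (384·E·I).
Convert to SI units:
  w = 8.38 kN/m = 8380 N/m
  E = 205 GPa = 2.05 × 10¹¹ Pa
Substitute:
  delta = (5 × 8380 × 2.22^4) / (384 × (2.05 × 10¹¹) × 0.000668)
  delta = 1.935 × 10⁻⁵ m
Convert: delta = 1.935 × 10⁻⁵ m = 0.01935 mm
Final answer: delta = 0.01935 mm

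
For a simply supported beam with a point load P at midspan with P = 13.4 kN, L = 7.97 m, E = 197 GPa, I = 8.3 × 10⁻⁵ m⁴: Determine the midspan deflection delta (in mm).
Model: a simply supported beam with a point load P at midspan, so delta = (P·L^3) / (48·E·I).
Convert to SI units:
  P = 13.4 kN = 13400 N
  E = 197 GPa = 1.97 × 10¹¹ Pa
Substitute:
  delta = (13400 × 7.97^3) / (48 × (1.97 × 10¹¹) × (8.3 × 10⁻⁵))
  delta = 0.008644 m
Convert: delta = 0.008644 m = 8.644 mm
Final answer: delta = 8.644 mm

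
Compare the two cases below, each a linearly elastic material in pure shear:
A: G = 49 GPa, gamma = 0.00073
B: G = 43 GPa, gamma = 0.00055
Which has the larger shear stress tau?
Model: a linearly elastic material in pure shear, so tau = G·gamma (SI units).
  A: tau = (4.9 × 10¹⁰) × 0.00073 = 3.577 × 10⁷ Pa = 35.77 MPa
  B: tau = (4.3 × 10¹⁰) × 0.00055 = 2.365 × 10⁷ Pa = 23.65 MPa
35.77 MPa > 23.65 MPa, so A is larger.
Final answer: A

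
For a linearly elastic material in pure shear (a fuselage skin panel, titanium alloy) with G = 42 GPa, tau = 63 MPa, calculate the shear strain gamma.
Model: a linearly elastic material in pure shear, so tau = G·gamma.
Solve for gamma: gamma = tau / G.
Convert to SI units:
  G = 42 GPa = 4.2 × 10¹⁰ Pa
  tau = 63 MPa = 6.3 × 10⁷ Pa
Substitute:
  gamma = (6.3 × 10⁷) / (4.2 × 10¹⁰)
  gamma = 0.0015
Final answer: gamma = 0.0015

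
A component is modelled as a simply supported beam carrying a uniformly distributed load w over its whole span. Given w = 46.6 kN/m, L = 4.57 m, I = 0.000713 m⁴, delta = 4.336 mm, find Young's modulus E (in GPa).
Model: a simply supported beam carrying a uniformly distributed load w over its whole span, so delta = (5·w·L^4) / (384·E·I).
Solve for E: E = (5·w·L^4) / (384·delta·I).
Convert to SI units:
  w = 46.6 kN/m = 46600 N/m
  delta = 4.336 mm = 0.004336 m
Substitute:
  E = (5 × 46600 × 4.57^4) / (384 × 0.004336 × 0.000713)
  E = 8.561 × 10¹⁰ Pa
Convert: E = 8.561 × 10¹⁰ Pa = 85.61 GPa
Final answer: E = 85.61 GPa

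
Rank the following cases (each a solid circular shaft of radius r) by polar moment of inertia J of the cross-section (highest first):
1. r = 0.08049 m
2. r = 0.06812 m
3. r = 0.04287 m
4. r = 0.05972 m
Model: a solid circular shaft of radius r, so J = (π·r^4) / 2 (SI units).
  Case 1: J = (π × 0.08049^4) / 2 = 6.593 × 10⁻⁵ m⁴
  Case 2: J = (π × 0.06812^4) / 2 = 3.382 × 10⁻⁵ m⁴
  Case 3: J = (π × 0.04287^4) / 2 = 5.306 × 10⁻⁶ m⁴
  Case 4: J = (π × 0.05972^4) / 2 = 1.998 × 10⁻⁵ m⁴
Ordering: 6.593 × 10⁻⁵ m⁴ (case 1) > 3.382 × 10⁻⁵ m⁴ (case 2) > 1.998 × 10⁻⁵ m⁴ (case 4) > 5.306 × 10⁻⁶ m⁴ (case 3)
Final answer: 1, 2, 4, 3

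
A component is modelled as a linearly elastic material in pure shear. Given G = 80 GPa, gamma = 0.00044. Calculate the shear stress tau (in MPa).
Model: a linearly elastic material in pure shear, so tau = G·gamma.
Convert to SI units:
  G = 80 GPa = 8 × 10¹⁰ Pa
Substitute:
  tau = (8 × 10¹⁰) × 0.00044
  tau = 3.52 × 10⁷ Pa
Convert: tau = 3.52 × 10⁷ Pa = 35.2 MPa
Final answer: tau = 35.2 MPa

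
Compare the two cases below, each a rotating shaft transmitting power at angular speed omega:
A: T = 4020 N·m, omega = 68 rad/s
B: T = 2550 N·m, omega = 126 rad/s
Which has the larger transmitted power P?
Model: a rotating shaft transmitting power at angular speed omega, so P = T·omega (SI units).
  A: P = 4020 × 68 = 273400 W = 273.4 kW
  B: P = 2550 × 126 = 321300 W = 321.3 kW
321.3 kW > 273.4 kW, so B is larger.
Final answer: B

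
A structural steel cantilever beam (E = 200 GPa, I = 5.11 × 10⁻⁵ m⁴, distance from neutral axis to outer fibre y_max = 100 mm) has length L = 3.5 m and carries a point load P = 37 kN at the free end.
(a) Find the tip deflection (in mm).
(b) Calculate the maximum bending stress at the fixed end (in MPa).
(a) Tip deflection of a cantilever with an end point load: δ = P·L^3 / (3·E·I). Convert P = 37 kN = 37000 N, E = 200 GPa = 2 × 10¹¹ Pa.
  δ = (37000 × 3.5^3) / (3 × (2 × 10¹¹) × (5.11 × 10⁻⁵)) = 0.05174 m = 51.74 mm
(b) Maximum bending moment at the fixed end: M = P·L = 37000 × 3.5 = 129500 N·m. Convert y_max = 100 mm = 0.1 m.
  σ = M·y_max / I = (129500 × 0.1) / (5.11 × 10⁻⁵) = 2.534 × 10⁸ Pa = 253.4 MPa
Final answer: (a) δ = 51.74 mm, (b) σ = 253.4 MPa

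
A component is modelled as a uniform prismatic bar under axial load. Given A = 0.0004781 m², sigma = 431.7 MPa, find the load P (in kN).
Model: a uniform prismatic bar under axial load, so sigma = P / A.
Solve for P: P = sigma·A.
Convert to SI units:
  sigma = 431.7 MPa = 4.317 × 10⁸ Pa
Substitute:
  P = (4.317 × 10⁸) × 0.0004781
  P = 206400 N
Convert: P = 206400 N = 206.4 kN
Final answer: P = 206.4 kN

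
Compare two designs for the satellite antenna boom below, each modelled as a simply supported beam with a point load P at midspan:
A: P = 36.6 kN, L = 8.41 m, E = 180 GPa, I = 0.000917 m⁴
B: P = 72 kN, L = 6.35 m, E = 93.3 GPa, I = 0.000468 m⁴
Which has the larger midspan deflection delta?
Model: a simply supported beam with a point load P at midspan, so delta = (P·L^3) / (48·E·I) (SI units).
  A: delta = (36600 × 8.41^3) / (48 × (1.8 × 10¹¹) × 0.000917) = 0.002748 m = 2.748 mm
  B: delta = (72000 × 6.35^3) / (48 × (9.33 × 10¹⁰) × 0.000468) = 0.008796 m = 8.796 mm
8.796 mm > 2.748 mm, so B is larger.
Final answer: B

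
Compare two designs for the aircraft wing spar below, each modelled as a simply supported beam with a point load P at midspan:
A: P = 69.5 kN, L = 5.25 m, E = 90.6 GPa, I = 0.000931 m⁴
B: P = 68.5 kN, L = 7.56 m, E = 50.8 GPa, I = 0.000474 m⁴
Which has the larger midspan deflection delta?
Model: a simply supported beam with a point load P at midspan, so delta = (P·L^3) / (48·E·I) (SI units).
  A: delta = (69500 × 5.25^3) / (48 × (9.06 × 10¹⁰) × 0.000931) = 0.002484 m = 2.484 mm
  B: delta = (68500 × 7.56^3) / (48 × (5.08 × 10¹⁰) × 0.000474) = 0.02561 m = 25.61 mm
25.61 mm > 2.484 mm, so B is larger.
Final answer: B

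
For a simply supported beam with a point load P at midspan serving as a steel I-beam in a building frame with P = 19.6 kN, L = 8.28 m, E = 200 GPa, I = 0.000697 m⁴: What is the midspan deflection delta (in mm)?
Model: a simply supported beam with a point load P at midspan, so delta = (P·L^3) / (48·E·I).
Convert to SI units:
  P = 19.6 kN = 19600 N
  E = 200 GPa = 2 × 10¹¹ Pa
Substitute:
  delta = (19600 × 8.28^3) / (48 × (2 × 10¹¹) × 0.000697)
  delta = 0.001663 m
Convert: delta = 0.001663 m = 1.663 mm
Final answer: delta = 1.663 mm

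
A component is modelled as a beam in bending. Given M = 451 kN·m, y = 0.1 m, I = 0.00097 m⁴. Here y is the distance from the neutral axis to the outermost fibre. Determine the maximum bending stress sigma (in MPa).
Model: a beam in bending, so sigma = (M·y) / I.
Convert to SI units:
  M = 451 kN·m = 451000 N·m
Substitute:
  sigma = (451000 × 0.1) / 0.00097
  sigma = 4.649 × 10⁷ Pa
Convert: sigma = 4.649 × 10⁷ Pa = 46.49 MPa
Final answer: sigma = 46.49 MPa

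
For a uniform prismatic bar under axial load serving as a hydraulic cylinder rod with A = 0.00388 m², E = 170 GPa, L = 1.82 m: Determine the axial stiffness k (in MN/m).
Model: a uniform prismatic bar under axial load, so k = (A·E) / L.
Convert to SI units:
  E = 170 GPa = 1.7 × 10¹¹ Pa
Substitute:
  k = (0.00388 × (1.7 × 10¹¹)) / 1.82
  k = 3.624 × 10⁸ N/m
Convert: k = 3.624 × 10⁸ N/m = 362.4 MN/m
Final answer: k = 362.4 MN/m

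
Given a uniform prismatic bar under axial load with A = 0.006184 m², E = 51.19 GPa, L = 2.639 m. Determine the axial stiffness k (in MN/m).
Model: a uniform prismatic bar under axial load, so k = (A·E) / L.
Convert to SI units:
  E = 51.19 GPa = 5.119 × 10¹⁰ Pa
Substitute:
  k = (0.006184 × (5.119 × 10¹⁰)) / 2.639
  k = 1.2 × 10⁸ N/m
Convert: k = 1.2 × 10⁸ N/m = 120 MN/m
Final answer: k = 120 MN/m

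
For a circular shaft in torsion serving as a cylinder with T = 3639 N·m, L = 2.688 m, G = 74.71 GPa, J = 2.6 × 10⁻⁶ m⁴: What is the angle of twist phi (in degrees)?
Model: a circular shaft in torsion, so phi = (T·L) / (G·J).
Convert to SI units:
  G = 74.71 GPa = 7.471 × 10¹⁰ Pa
Substitute:
  phi = (3639 × 2.688) / ((7.471 × 10¹⁰) × (2.6 × 10⁻⁶))
  phi = 0.05036 rad
Convert to degrees: phi = 0.05036 × 180/π = 2.885°
Final answer: phi = 2.885°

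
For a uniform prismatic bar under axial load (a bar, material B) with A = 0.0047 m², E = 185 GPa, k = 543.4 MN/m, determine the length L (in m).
Model: a uniform prismatic bar under axial load, so k = (A·E) / L.
Solve for L: L = (A·E) / k.
Convert to SI units:
  E = 185 GPa = 1.85 × 10¹¹ Pa
  k = 543.4 MN/m = 5.434 × 10⁸ N/m
Substitute:
  L = (0.0047 × (1.85 × 10¹¹)) / (5.434 × 10⁸)
  L = 1.6 m
Final answer: L = 1.6 m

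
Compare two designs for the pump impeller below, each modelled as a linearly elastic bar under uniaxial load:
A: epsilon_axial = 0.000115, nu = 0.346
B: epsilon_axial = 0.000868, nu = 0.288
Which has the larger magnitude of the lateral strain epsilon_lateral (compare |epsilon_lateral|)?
Model: a linearly elastic bar under uniaxial load, so epsilon_lateral = -nu·epsilon_axial (SI units).
  A: epsilon_lateral = -(0.346 × 0.000115) = -3.979 × 10⁻⁵
  B: epsilon_lateral = -(0.288 × 0.000868) = -0.00025
|epsilon_lateral|: A = 3.979 × 10⁻⁵, B = 0.00025, so B is larger in magnitude.
Final answer: B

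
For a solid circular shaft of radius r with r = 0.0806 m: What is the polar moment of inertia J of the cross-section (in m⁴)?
Model: a solid circular shaft of radius r, so J = (π·r^4) / 2.
Substitute:
  J = (π × 0.0806^4) / 2
  J = 6.629 × 10⁻⁵ m⁴
Final answer: J = 6.629 × 10⁻⁵ m⁴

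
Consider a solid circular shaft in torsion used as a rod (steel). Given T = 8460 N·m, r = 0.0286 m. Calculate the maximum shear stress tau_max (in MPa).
Model: a solid circular shaft in torsion, so tau_max = (2·T) / (π·r^3).
Substitute:
  tau_max = (2 × 8460) / (π × 0.0286^3)
  tau_max = 2.302 × 10⁸ Pa
Convert: tau_max = 2.302 × 10⁸ Pa = 230.2 MPa
Final answer: tau_max = 230.2 MPa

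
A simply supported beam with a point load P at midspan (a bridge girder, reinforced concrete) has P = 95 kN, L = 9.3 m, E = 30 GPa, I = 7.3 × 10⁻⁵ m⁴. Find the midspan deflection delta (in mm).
Model: a simply supported beam with a point load P at midspan, so delta = (P·L^3) / (48·E·I).
Convert to SI units:
  P = 95 kN = 95000 N
  E = 30 GPa = 3 × 10¹⁰ Pa
Substitute:
  delta = (95000 × 9.3^3) / (48 × (3 × 10¹⁰) × (7.3 × 10⁻⁵))
  delta = 0.7269 m
Convert: delta = 0.7269 m = 726.9 mm
Final answer: delta = 726.9 mm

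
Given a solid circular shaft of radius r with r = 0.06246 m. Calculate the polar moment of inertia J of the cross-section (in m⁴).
Model: a solid circular shaft of radius r, so J = (π·r^4) / 2.
Substitute:
  J = (π × 0.06246^4) / 2
  J = 2.391 × 10⁻⁵ m⁴
Final answer: J = 2.391 × 10⁻⁵ m⁴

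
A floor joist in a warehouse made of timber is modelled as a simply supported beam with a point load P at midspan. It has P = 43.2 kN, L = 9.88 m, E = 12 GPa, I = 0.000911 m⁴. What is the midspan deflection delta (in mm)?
Model: a simply supported beam with a point load P at midspan, so delta = (P·L^3) / (48·E·I).
Convert to SI units:
  P = 43.2 kN = 43200 N
  E = 12 GPa = 1.2 × 10¹⁰ Pa
Substitute:
  delta = (43200 × 9.88^3) / (48 × (1.2 × 10¹⁰) × 0.000911)
  delta = 0.0794 m
Convert: delta = 0.0794 m = 79.4 mm
Final answer: delta = 79.4 mm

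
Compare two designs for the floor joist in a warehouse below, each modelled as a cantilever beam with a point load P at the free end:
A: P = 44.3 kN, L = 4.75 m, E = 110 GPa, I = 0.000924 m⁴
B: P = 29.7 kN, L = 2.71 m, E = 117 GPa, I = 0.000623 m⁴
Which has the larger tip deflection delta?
Model: a cantilever beam with a point load P at the free end, so delta = (P·L^3) / (3·E·I) (SI units).
  A: delta = (44300 × 4.75^3) / (3 × (1.1 × 10¹¹) × 0.000924) = 0.01557 m = 15.57 mm
  B: delta = (29700 × 2.71^3) / (3 × (1.17 × 10¹¹) × 0.000623) = 0.002703 m = 2.703 mm
15.57 mm > 2.703 mm, so A is larger.
Final answer: A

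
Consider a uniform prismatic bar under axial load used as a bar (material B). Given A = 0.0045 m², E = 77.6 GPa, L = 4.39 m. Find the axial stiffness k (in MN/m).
Model: a uniform prismatic bar under axial load, so k = (A·E) / L.
Convert to SI units:
  E = 77.6 GPa = 7.76 × 10¹⁰ Pa
Substitute:
  k = (0.0045 × (7.76 × 10¹⁰)) / 4.39
  k = 7.954 × 10⁷ N/m
Convert: k = 7.954 × 10⁷ N/m = 79.54 MN/m
Final answer: k = 79.54 MN/m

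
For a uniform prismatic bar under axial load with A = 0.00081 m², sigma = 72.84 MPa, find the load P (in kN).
Model: a uniform prismatic bar under axial load, so sigma = P / A.
Solve for P: P = sigma·A.
Convert to SI units:
  sigma = 72.84 MPa = 7.284 × 10⁷ Pa
Substitute:
  P = (7.284 × 10⁷) × 0.00081
  P = 59000 N
Convert: P = 59000 N = 59 kN
Final answer: P = 59 kN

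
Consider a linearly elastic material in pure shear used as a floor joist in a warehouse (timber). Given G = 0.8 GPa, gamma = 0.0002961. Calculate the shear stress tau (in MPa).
Model: a linearly elastic material in pure shear, so tau = G·gamma.
Convert to SI units:
  G = 0.8 GPa = 8 × 10⁸ Pa
Substitute:
  tau = (8 × 10⁸) × 0.0002961
  tau = 236900 Pa
Convert: tau = 236900 Pa = 0.2369 MPa
Final answer: tau = 0.2369 MPa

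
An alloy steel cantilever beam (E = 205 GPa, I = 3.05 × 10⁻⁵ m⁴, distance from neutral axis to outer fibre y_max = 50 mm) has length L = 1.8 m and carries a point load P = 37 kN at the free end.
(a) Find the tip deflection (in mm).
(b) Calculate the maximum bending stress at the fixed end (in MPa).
(a) Tip deflection of a cantilever with an end point load: δ = P·L^3 / (3·E·I). Convert P = 37 kN = 37000 N, E = 205 GPa = 2.05 × 10¹¹ Pa.
  δ = (37000 × 1.8^3) / (3 × (2.05 × 10¹¹) × (3.05 × 10⁻⁵)) = 0.0115 m = 11.5 mm
(b) Maximum bending moment at the fixed end: M = P·L = 37000 × 1.8 = 66600 N·m. Convert y_max = 50 mm = 0.05 m.
  σ = M·y_max / I = (66600 × 0.05) / (3.05 × 10⁻⁵) = 1.092 × 10⁸ Pa = 109.2 MPa
Final answer: (a) δ = 11.5 mm, (b) σ = 109.2 MPa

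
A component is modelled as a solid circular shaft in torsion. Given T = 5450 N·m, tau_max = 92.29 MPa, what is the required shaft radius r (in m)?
Model: a solid circular shaft in torsion, so tau_max = (2·T) / (π·r^3).
Solve for r: r = ((2·T) / (π·tau_max))^(1/3).
Convert to SI units:
  tau_max = 92.29 MPa = 9.229 × 10⁷ Pa
Substitute:
  r = ((2 × 5450) / (π × (9.229 × 10⁷)))^(1/3)
  r = 0.0335 m
Final answer: r = 0.0335 m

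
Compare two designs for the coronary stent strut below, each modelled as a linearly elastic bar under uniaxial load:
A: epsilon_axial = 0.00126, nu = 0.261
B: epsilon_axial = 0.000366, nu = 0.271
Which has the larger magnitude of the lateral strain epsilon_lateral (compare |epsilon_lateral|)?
Model: a linearly elastic bar under uniaxial load, so epsilon_lateral = -nu·epsilon_axial (SI units).
  A: epsilon_lateral = -(0.261 × 0.00126) = -0.0003289
  B: epsilon_lateral = -(0.271 × 0.000366) = -9.919 × 10⁻⁵
|epsilon_lateral|: A = 0.0003289, B = 9.919 × 10⁻⁵, so A is larger in magnitude.
Final answer: A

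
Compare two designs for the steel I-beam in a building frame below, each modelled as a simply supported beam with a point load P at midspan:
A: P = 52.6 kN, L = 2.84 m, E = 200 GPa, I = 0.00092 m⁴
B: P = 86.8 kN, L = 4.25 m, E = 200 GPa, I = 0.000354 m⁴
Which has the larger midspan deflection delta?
Model: a simply supported beam with a point load P at midspan, so delta = (P·L^3) / (48·E·I) (SI units).
  A: delta = (52600 × 2.84^3) / (48 × (2 × 10¹¹) × 0.00092) = 0.0001364 m = 0.1364 mm
  B: delta = (86800 × 4.25^3) / (48 × (2 × 10¹¹) × 0.000354) = 0.001961 m = 1.961 mm
1.961 mm > 0.1364 mm, so B is larger.
Final answer: B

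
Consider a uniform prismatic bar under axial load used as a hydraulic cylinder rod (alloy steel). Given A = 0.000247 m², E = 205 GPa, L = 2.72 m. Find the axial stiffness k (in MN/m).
Model: a uniform prismatic bar under axial load, so k = (A·E) / L.
Convert to SI units:
  E = 205 GPa = 2.05 × 10¹¹ Pa
Substitute:
  k = (0.000247 × (2.05 × 10¹¹)) / 2.72
  k = 1.862 × 10⁷ N/m
Convert: k = 1.862 × 10⁷ N/m = 18.62 MN/m
Final answer: k = 18.62 MN/m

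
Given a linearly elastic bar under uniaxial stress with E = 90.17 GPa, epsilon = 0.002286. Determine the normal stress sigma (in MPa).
Model: a linearly elastic bar under uniaxial stress, so sigma = E·epsilon.
Convert to SI units:
  E = 90.17 GPa = 9.017 × 10¹⁰ Pa
Substitute:
  sigma = (9.017 × 10¹⁰) × 0.002286
  sigma = 2.061 × 10⁸ Pa
Convert: sigma = 2.061 × 10⁸ Pa = 206.1 MPa
Final answer: sigma = 206.1 MPa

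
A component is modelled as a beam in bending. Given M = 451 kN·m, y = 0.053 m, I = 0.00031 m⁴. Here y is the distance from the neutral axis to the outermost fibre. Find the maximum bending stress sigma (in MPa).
Model: a beam in bending, so sigma = (M·y) / I.
Convert to SI units:
  M = 451 kN·m = 451000 N·m
Substitute:
  sigma = (451000 × 0.053) / 0.00031
  sigma = 7.711 × 10⁷ Pa
Convert: sigma = 7.711 × 10⁷ Pa = 77.11 MPa
Final answer: sigma = 77.11 MPa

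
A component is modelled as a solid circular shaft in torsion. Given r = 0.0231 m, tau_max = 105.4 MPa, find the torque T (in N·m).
Model: a solid circular shaft in torsion, so tau_max = (2·T) / (π·r^3).
Solve for T: T = (π·tau_max·r^3) / 2.
Convert to SI units:
  tau_max = 105.4 MPa = 1.054 × 10⁸ Pa
Substitute:
  T = (π × (1.054 × 10⁸) × 0.0231^3) / 2
  T = 2041 N·m
Final answer: T = 2041 N·m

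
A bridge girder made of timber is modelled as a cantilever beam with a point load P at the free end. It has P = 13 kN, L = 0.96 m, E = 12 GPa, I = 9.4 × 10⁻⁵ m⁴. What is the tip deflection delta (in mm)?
Model: a cantilever beam with a point load P at the free end, so delta = (P·L^3) / (3·E·I).
Convert to SI units:
  P = 13 kN = 13000 N
  E = 12 GPa = 1.2 × 10¹⁰ Pa
Substitute:
  delta = (13000 × 0.96^3) / (3 × (1.2 × 10¹⁰) × (9.4 × 10⁻⁵))
  delta = 0.003399 m
Convert: delta = 0.003399 m = 3.399 mm
Final answer: delta = 3.399 mm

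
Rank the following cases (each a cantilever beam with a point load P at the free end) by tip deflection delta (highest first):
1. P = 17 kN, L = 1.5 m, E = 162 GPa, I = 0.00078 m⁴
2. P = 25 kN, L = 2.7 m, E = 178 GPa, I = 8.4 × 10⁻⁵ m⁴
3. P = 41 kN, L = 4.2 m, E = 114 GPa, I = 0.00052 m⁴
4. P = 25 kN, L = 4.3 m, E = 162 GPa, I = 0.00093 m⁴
Model: a cantilever beam with a point load P at the free end, so delta = (P·L^3) / (3·E·I) (SI units).
  Case 1: delta = (17000 × 1.5^3) / (3 × (1.62 × 10¹¹) × 0.00078) = 0.0001514 m = 0.1514 mm
  Case 2: delta = (25000 × 2.7^3) / (3 × (1.78 × 10¹¹) × (8.4 × 10⁻⁵)) = 0.01097 m = 10.97 mm
  Case 3: delta = (41000 × 4.2^3) / (3 × (1.14 × 10¹¹) × 0.00052) = 0.01708 m = 17.08 mm
  Case 4: delta = (25000 × 4.3^3) / (3 × (1.62 × 10¹¹) × 0.00093) = 0.004398 m = 4.398 mm
Ordering: 17.08 mm (case 3) > 10.97 mm (case 2) > 4.398 mm (case 4) > 0.1514 mm (case 1)
Final answer: 3, 2, 4, 1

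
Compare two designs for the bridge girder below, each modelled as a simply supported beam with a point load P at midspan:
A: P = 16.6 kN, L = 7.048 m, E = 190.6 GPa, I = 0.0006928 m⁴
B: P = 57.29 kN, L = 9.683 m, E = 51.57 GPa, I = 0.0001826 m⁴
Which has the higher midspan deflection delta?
Model: a simply supported beam with a point load P at midspan, so delta = (P·L^3) / (48·E·I) (SI units).
  A: delta = (16600 × 7.048^3) / (48 × (1.906 × 10¹¹) × 0.0006928) = 0.0009169 m = 0.9169 mm
  B: delta = (57290 × 9.683^3) / (48 × (5.157 × 10¹⁰) × 0.0001826) = 0.1151 m = 115.1 mm
115.1 mm > 0.9169 mm, so B is larger.
Final answer: B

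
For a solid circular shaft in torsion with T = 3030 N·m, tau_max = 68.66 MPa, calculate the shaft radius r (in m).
Model: a solid circular shaft in torsion, so tau_max = (2·T) / (π·r^3).
Solve for r: r = ((2·T) / (π·tau_max))^(1/3).
Convert to SI units:
  tau_max = 68.66 MPa = 6.866 × 10⁷ Pa
Substitute:
  r = ((2 × 3030) / (π × (6.866 × 10⁷)))^(1/3)
  r = 0.0304 m
Final answer: r = 0.0304 m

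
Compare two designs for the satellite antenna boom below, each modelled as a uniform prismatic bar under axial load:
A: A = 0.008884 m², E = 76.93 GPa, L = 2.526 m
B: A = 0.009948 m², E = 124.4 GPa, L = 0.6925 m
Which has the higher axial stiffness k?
Model: a uniform prismatic bar under axial load, so k = (A·E) / L (SI units).
  A: k = (0.008884 × (7.693 × 10¹⁰)) / 2.526 = 2.706 × 10⁸ N/m = 270.6 MN/m
  B: k = (0.009948 × (1.244 × 10¹¹)) / 0.6925 = 1.787 × 10⁹ N/m = 1787 MN/m
1787 MN/m > 270.6 MN/m, so B is larger.
Final answer: B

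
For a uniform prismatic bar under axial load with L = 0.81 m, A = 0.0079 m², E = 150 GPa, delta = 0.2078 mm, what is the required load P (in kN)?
Model: a uniform prismatic bar under axial load, so delta = (P·L) / (A·E).
Solve for P: P = (delta·A·E) / L.
Convert to SI units:
  E = 150 GPa = 1.5 × 10¹¹ Pa
  delta = 0.2078 mm = 0.0002078 m
Substitute:
  P = (0.0002078 × 0.0079 × (1.5 × 10¹¹)) / 0.81
  P = 304000 N
Convert: P = 304000 N = 304 kN
Final answer: P = 304 kN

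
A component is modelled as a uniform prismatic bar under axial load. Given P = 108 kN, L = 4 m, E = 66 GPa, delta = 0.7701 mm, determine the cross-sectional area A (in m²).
Model: a uniform prismatic bar under axial load, so delta = (P·L) / (A·E).
Solve for A: A = (P·L) / (delta·E).
Convert to SI units:
  P = 108 kN = 108000 N
  E = 66 GPa = 6.6 × 10¹⁰ Pa
  delta = 0.7701 mm = 0.0007701 m
Substitute:
  A = (108000 × 4) / (0.0007701 × (6.6 × 10¹⁰))
  A = 0.008499 m²
Final answer: A = 0.008499 m²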